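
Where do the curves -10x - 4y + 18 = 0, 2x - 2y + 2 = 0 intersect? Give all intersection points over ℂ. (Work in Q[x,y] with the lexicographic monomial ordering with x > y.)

{(1, 2)}

Compute a lex Gröbner basis by Buchberger's algorithm.
f_1 = -10x - 4y + 18, LT = x.
f_2 = 2x - 2y + 2, LT = x.

S(f_1,f_2): lcm = x. S = 7/5y - 14/5.
  leading term y: no divisor's leading term divides it; move 7/5y to the remainder.
  leading term 1: no divisor's leading term divides it; move -14/5 to the remainder.
  remainder 7/5y - 14/5 ≠ 0; add h_3 = 7/5y - 14/5 to the basis.

The other S-polynomials (S(f_1,h_3), S(f_2,h_3)) all reduce to 0 modulo the current basis, so we have a Gröbner basis.
Inter-reduce: drop elements whose leading term is divisible by another's, tail-reduce, and make monic.
Reduced Gröbner basis: {x - 1, y - 2}.

A lex Gröbner basis eliminates variables successively. Here y - 2 depends only on y, with roots {2}; lifting each root through the earlier basis elements recovers the full solutions.
  y = 2: the earlier basis element becomes x - 1 = 0, giving x = 1 — point (1, 2).
Each listed point satisfies every original equation (direct substitution).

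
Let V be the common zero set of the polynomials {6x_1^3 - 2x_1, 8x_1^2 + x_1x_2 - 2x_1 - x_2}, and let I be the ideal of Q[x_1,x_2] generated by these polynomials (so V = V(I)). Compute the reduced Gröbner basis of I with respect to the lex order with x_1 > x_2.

G = {x_1 - 9/26x_2^2 + 14/13x_2, x_2^3 - 6x_2^2 + 26/3x_2}

f_1 = 6x_1^3 - 2x_1, LT = x_1^3.
f_2 = 8x_1^2 + x_1x_2 - 2x_1 - x_2, LT = x_1^2.

S(f_1,f_2): lcm = x_1^3. S = -1/8x_1^2x_2 + 1/4x_1^2 + 1/8x_1x_2 - 1/3x_1.
  leading term x_1^2x_2: subtract (-1/64x_2)·f_2 from -1/8x_1^2x_2 + 1/4x_1^2 + 1/8x_1x_2 - 1/3x_1 → 1/4x_1^2 + 1/64x_1x_2^2 + 3/32x_1x_2 - 1/3x_1 - 1/64x_2^2
  leading term x_1^2: subtract (1/32)·f_2 from 1/4x_1^2 + 1/64x_1x_2^2 + 3/32x_1x_2 - 1/3x_1 - 1/64x_2^2 → 1/64x_1x_2^2 + 1/16x_1x_2 - 13/48x_1 - 1/64x_2^2 + 1/32x_2
  leading term x_1x_2^2: no divisor's leading term divides it; move 1/64x_1x_2^2 to the remainder.
  leading term x_1x_2: no divisor's leading term divides it; move 1/16x_1x_2 to the remainder.
  leading term x_1: no divisor's leading term divides it; move -13/48x_1 to the remainder.
  leading term x_2^2: no divisor's leading term divides it; move -1/64x_2^2 to the remainder.
  leading term x_2: no divisor's leading term divides it; move 1/32x_2 to the remainder.
  remainder 1/64x_1x_2^2 + 1/16x_1x_2 - 13/48x_1 - 1/64x_2^2 + 1/32x_2 ≠ 0; add g_3 = 1/64x_1x_2^2 + 1/16x_1x_2 - 13/48x_1 - 1/64x_2^2 + 1/32x_2 to the basis.

S(f_1,g_3): lcm = x_1^3x_2^2. S = -4x_1^3x_2 + 52/3x_1^3 + x_1^2x_2^2 - 2x_1^2x_2 - 1/3x_1x_2^2.
  leading term x_1^3x_2: subtract (-2/3x_2)·f_1 from -4x_1^3x_2 + 52/3x_1^3 + x_1^2x_2^2 - 2x_1^2x_2 - 1/3x_1x_2^2 → 52/3x_1^3 + x_1^2x_2^2 - 2x_1^2x_2 - 1/3x_1x_2^2 - 4/3x_1x_2
  leading term x_1^3: subtract (26/9)·f_1 from 52/3x_1^3 + x_1^2x_2^2 - 2x_1^2x_2 - 1/3x_1x_2^2 - 4/3x_1x_2 → x_1^2x_2^2 - 2x_1^2x_2 - 1/3x_1x_2^2 - 4/3x_1x_2 + 52/9x_1
  leading term x_1^2x_2^2: subtract (1/8x_2^2)·f_2 from x_1^2x_2^2 - 2x_1^2x_2 - 1/3x_1x_2^2 - 4/3x_1x_2 + 52/9x_1 → -2x_1^2x_2 - 1/8x_1x_2^3 - 1/12x_1x_2^2 - 4/3x_1x_2 + 52/9x_1 + 1/8x_2^3
  leading term x_1^2x_2: subtract (-1/4x_2)·f_2 from -2x_1^2x_2 - 1/8x_1x_2^3 - 1/12x_1x_2^2 - 4/3x_1x_2 + 52/9x_1 + 1/8x_2^3 → -1/8x_1x_2^3 + 1/6x_1x_2^2 - 11/6x_1x_2 + 52/9x_1 + 1/8x_2^3 - 1/4x_2^2
  leading term x_1x_2^3: subtract (-8x_2)·g_3 from -1/8x_1x_2^3 + 1/6x_1x_2^2 - 11/6x_1x_2 + 52/9x_1 + 1/8x_2^3 - 1/4x_2^2 → 2/3x_1x_2^2 - 4x_1x_2 + 52/9x_1
  leading term x_1x_2^2: subtract (128/3)·g_3 from 2/3x_1x_2^2 - 4x_1x_2 + 52/9x_1 → -20/3x_1x_2 + 52/3x_1 + 2/3x_2^2 - 4/3x_2
  leading term x_1x_2: no divisor's leading term divides it; move -20/3x_1x_2 to the remainder.
  leading term x_1: no divisor's leading term divides it; move 52/3x_1 to the remainder.
  leading term x_2^2: no divisor's leading term divides it; move 2/3x_2^2 to the remainder.
  leading term x_2: no divisor's leading term divides it; move -4/3x_2 to the remainder.
  remainder -20/3x_1x_2 + 52/3x_1 + 2/3x_2^2 - 4/3x_2 ≠ 0; add g_4 = -20/3x_1x_2 + 52/3x_1 + 2/3x_2^2 - 4/3x_2 to the basis.

S(f_2,g_3): lcm = x_1^2x_2^2. S = -4x_1^2x_2 + 52/3x_1^2 + 1/8x_1x_2^3 + 3/4x_1x_2^2 - 2x_1x_2 - 1/8x_2^3.
  leading term x_1^2x_2: subtract (-1/2x_2)·f_2 from -4x_1^2x_2 + 52/3x_1^2 + 1/8x_1x_2^3 + 3/4x_1x_2^2 - 2x_1x_2 - 1/8x_2^3 → 52/3x_1^2 + 1/8x_1x_2^3 + 5/4x_1x_2^2 - 3x_1x_2 - 1/8x_2^3 - 1/2x_2^2
  leading term x_1^2: subtract (13/6)·f_2 from 52/3x_1^2 + 1/8x_1x_2^3 + 5/4x_1x_2^2 - 3x_1x_2 - 1/8x_2^3 - 1/2x_2^2 → 1/8x_1x_2^3 + 5/4x_1x_2^2 - 31/6x_1x_2 + 13/3x_1 - 1/8x_2^3 - 1/2x_2^2 + 13/6x_2
  leading term x_1x_2^3: subtract (8x_2)·g_3 from 1/8x_1x_2^3 + 5/4x_1x_2^2 - 31/6x_1x_2 + 13/3x_1 - 1/8x_2^3 - 1/2x_2^2 + 13/6x_2 → 3/4x_1x_2^2 - 3x_1x_2 + 13/3x_1 - 3/4x_2^2 + 13/6x_2
  leading term x_1x_2^2: subtract (48)·g_3 from 3/4x_1x_2^2 - 3x_1x_2 + 13/3x_1 - 3/4x_2^2 + 13/6x_2 → -6x_1x_2 + 52/3x_1 + 2/3x_2
  leading term x_1x_2: subtract (9/10)·g_4 from -6x_1x_2 + 52/3x_1 + 2/3x_2 → 26/15x_1 - 3/5x_2^2 + 28/15x_2
  leading term x_1: no divisor's leading term divides it; move 26/15x_1 to the remainder.
  leading term x_2^2: no divisor's leading term divides it; move -3/5x_2^2 to the remainder.
  leading term x_2: no divisor's leading term divides it; move 28/15x_2 to the remainder.
  remainder 26/15x_1 - 3/5x_2^2 + 28/15x_2 ≠ 0; add g_5 = 26/15x_1 - 3/5x_2^2 + 28/15x_2 to the basis.

S(g_3,g_4): lcm = x_1x_2^2. S = 33/5x_1x_2 - 52/3x_1 + 1/10x_2^3 - 6/5x_2^2 + 2x_2.
  leading term x_1x_2: subtract (-99/100)·g_4 from 33/5x_1x_2 - 52/3x_1 + 1/10x_2^3 - 6/5x_2^2 + 2x_2 → -13/75x_1 + 1/10x_2^3 - 27/50x_2^2 + 17/25x_2
  leading term x_1: subtract (-1/10)·g_5 from -13/75x_1 + 1/10x_2^3 - 27/50x_2^2 + 17/25x_2 → 1/10x_2^3 - 3/5x_2^2 + 13/15x_2
  leading term x_2^3: no divisor's leading term divides it; move 1/10x_2^3 to the remainder.
  leading term x_2^2: no divisor's leading term divides it; move -3/5x_2^2 to the remainder.
  leading term x_2: no divisor's leading term divides it; move 13/15x_2 to the remainder.
  remainder 1/10x_2^3 - 3/5x_2^2 + 13/15x_2 ≠ 0; add g_6 = 1/10x_2^3 - 3/5x_2^2 + 13/15x_2 to the basis.

The other S-polynomials (S(f_1,g_4), S(f_2,g_4), S(f_1,g_5), S(f_2,g_5), S(g_3,g_5), S(g_4,g_5), S(f_1,g_6), S(f_2,g_6), S(g_3,g_6), S(g_4,g_6), S(g_5,g_6)) all reduce to 0 modulo the current basis, so we have a Gröbner basis.
Inter-reduce: drop elements whose leading term is divisible by another's, tail-reduce, and make monic.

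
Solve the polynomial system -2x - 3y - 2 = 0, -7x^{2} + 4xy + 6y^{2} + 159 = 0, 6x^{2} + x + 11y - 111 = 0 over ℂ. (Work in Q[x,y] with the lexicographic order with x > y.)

Compute a lex Gröbner basis by Buchberger's algorithm.
f_1 = -2x - 3y - 2, LT = x.
f_2 = -7x^{2} + 4xy + 6y^{2} + 159, LT = x^{2}.
f_3 = 6x^{2} + x + 11y - 111, LT = x^{2}.

S(f_1,f_2): lcm = x^{2}. S = \tfrac{29}{14}xy + x + \tfrac{6}{7}y^{2} + \tfrac{159}{7}.
  reduce S modulo (f_1, f_2, f_3):
  remainder -\tfrac{9}{4}y^{2} - \tfrac{25}{7}y + \tfrac{152}{7} ≠ 0; add h_4 = -\tfrac{9}{4}y^{2} - \tfrac{25}{7}y + \tfrac{152}{7} to the basis.

S(f_1,f_3): lcm = x^{2}. S = \tfrac{3}{2}xy + \tfrac{5}{6}x - \tfrac{11}{6}y + \tfrac{37}{2}.
  reduce S modulo (f_1, f_2, f_3, h_4):
  remainder -\tfrac{85}{84}y - \tfrac{85}{21} ≠ 0; add h_5 = -\tfrac{85}{84}y - \tfrac{85}{21} to the basis.

The other S-polynomials (S(f_2,f_3), S(f_1,h_4), S(f_2,h_4), S(f_3,h_4), S(f_1,h_5), S(f_2,h_5), S(f_3,h_5), S(h_4,h_5)) all reduce to 0 modulo the current basis, so we have a Gröbner basis.
Inter-reduce: drop elements whose leading term is divisible by another's, tail-reduce, and make monic.
Reduced Gröbner basis: {x - 5, y + 4}.

The lex basis is triangular: the last element involves only y. Solving y + 4 = 0 gives y ∈ {-4}; substituting each value into the earlier elements determines the remaining variables.
  y = -4: the earlier basis element becomes x - 5 = 0, giving x = 5 — point (5, -4).

{(5, -4)}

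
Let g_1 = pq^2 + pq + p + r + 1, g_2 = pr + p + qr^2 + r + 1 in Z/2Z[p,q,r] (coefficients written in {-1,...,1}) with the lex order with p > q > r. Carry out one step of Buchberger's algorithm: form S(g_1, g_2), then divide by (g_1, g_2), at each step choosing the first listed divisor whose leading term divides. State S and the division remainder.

lcm(LM(g_1), LM(g_2)) = pq^2r.
S = (lcm/LT(g_1))·g_1 − (lcm/LT(g_2))·g_2 = pq^2 + pqr + pr + q^3r^2 + q^2r + q^2 + r^2 + r.
Reduce S modulo (g_1, g_2) in that order:
  leading term pq^2: subtract (1)·g_1 from pq^2 + pqr + pr + q^3r^2 + q^2r + q^2 + r^2 + r → pqr + pq + pr + p + q^3r^2 + q^2r + q^2 + r^2 + 1
  leading term pqr: subtract (q)·g_2 from pqr + pq + pr + p + q^3r^2 + q^2r + q^2 + r^2 + 1 → pr + p + q^3r^2 + q^2r^2 + q^2r + q^2 + qr + q + r^2 + 1
  leading term pr: subtract (1)·g_2 from pr + p + q^3r^2 + q^2r^2 + q^2r + q^2 + qr + q + r^2 + 1 → q^3r^2 + q^2r^2 + q^2r + q^2 + qr^2 + qr + q + r^2 + r
  leading term q^3r^2: no divisor's leading term divides it; move q^3r^2 to the remainder.
  leading term q^2r^2: no divisor's leading term divides it; move q^2r^2 to the remainder.
  leading term q^2r: no divisor's leading term divides it; move q^2r to the remainder.
  leading term q^2: no divisor's leading term divides it; move q^2 to the remainder.
  leading term qr^2: no divisor's leading term divides it; move qr^2 to the remainder.
  leading term qr: no divisor's leading term divides it; move qr to the remainder.
  leading term q: no divisor's leading term divides it; move q to the remainder.
  leading term r^2: no divisor's leading term divides it; move r^2 to the remainder.
  leading term r: no divisor's leading term divides it; move r to the remainder.
The remainder q^3r^2 + q^2r^2 + q^2r + q^2 + qr^2 + qr + q + r^2 + r is nonzero, so it would be added as the next basis element.

S(g_1, g_2) = pq^2 + pqr + pr + q^3r^2 + q^2r + q^2 + r^2 + r; remainder on division = q^3r^2 + q^2r^2 + q^2r + q^2 + qr^2 + qr + q + r^2 + r.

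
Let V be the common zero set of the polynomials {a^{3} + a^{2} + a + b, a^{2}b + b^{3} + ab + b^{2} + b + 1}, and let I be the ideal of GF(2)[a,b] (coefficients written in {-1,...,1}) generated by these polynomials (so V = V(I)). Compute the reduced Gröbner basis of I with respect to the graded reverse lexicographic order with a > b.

f_1 = a^{3} + a^{2} + a + b, LT = a^{3}.
f_2 = a^{2}b + b^{3} + ab + b^{2} + b + 1, LT = a^{2}b.

S(f_1,f_2): lcm = a^{3}b. S = ab^{3} + ab^{2} + b^{2} + a.
  reduce S modulo (f_1, f_2):
  remainder ab^{3} + ab^{2} + b^{2} + a ≠ 0; add g_3 = ab^{3} + ab^{2} + b^{2} + a to the basis.

S(f_1,g_3): lcm = a^{3}b^{3}. S = a^{3}b^{2} + a^{2}b^{3} + a^{2}b^{2} + ab^{3} + b^{4} + a^{3}.
  reduce S modulo (f_1, f_2, g_3):
  remainder b^{5} + ab^{2} + a^{2} + b^{2} + a + b ≠ 0; add g_4 = b^{5} + ab^{2} + a^{2} + b^{2} + a + b to the basis.

The other S-polynomials (S(f_2,g_3), S(f_1,g_4), S(f_2,g_4), S(g_3,g_4)) all reduce to 0 modulo the current basis, so we have a Gröbner basis.

G = {b^{5} + ab^{2} + a^{2} + b^{2} + a + b, ab^{3} + ab^{2} + b^{2} + a, a^{3} + a^{2} + a + b, a^{2}b + b^{3} + ab + b^{2} + b + 1}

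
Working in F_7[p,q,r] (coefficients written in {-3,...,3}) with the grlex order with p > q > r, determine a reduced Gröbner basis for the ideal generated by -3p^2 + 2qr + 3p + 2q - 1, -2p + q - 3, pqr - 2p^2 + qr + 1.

f_1 = -3p^2 + 2qr + 3p + 2q - 1, LT = p^2.
f_2 = -2p + q - 3, LT = p.
f_3 = pqr - 2p^2 + qr + 1, LT = pqr.

S(f_1,f_2): lcm = p^2. S = -3pq - 3qr + p - 3q - 2.
  leading term pq: subtract (-2q)·f_2 from -3pq - 3qr + p - 3q - 2 → 2q^2 - 3qr + p - 2q - 2
  leading term q^2: no divisor's leading term divides it; move 2q^2 to the remainder.
  leading term qr: no divisor's leading term divides it; move -3qr to the remainder.
  leading term p: subtract (3)·f_2 from p - 2q - 2 → 2q
  leading term q: no divisor's leading term divides it; move 2q to the remainder.
  remainder 2q^2 - 3qr + 2q ≠ 0; add g_4 = 2q^2 - 3qr + 2q to the basis.

S(f_1,f_3): lcm = p^2qr. S = -3q^2r^2 + 2p^3 - 2pqr - 3q^2r - 2qr - p.
  leading term q^2r^2: subtract (2r^2)·g_4 from -3q^2r^2 + 2p^3 - 2pqr - 3q^2r - 2qr - p → -qr^3 + 2p^3 - 2pqr - 3q^2r + 3qr^2 - 2qr - p
  leading term qr^3: no divisor's leading term divides it; move -qr^3 to the remainder.
  leading term p^3: subtract (-3p)·f_1 from 2p^3 - 2pqr - 3q^2r + 3qr^2 - 2qr - p → -3pqr - 3q^2r + 3qr^2 + 2p^2 - pq - 2qr + 3p
  leading term pqr: subtract (-2qr)·f_2 from -3pqr - 3q^2r + 3qr^2 + 2p^2 - pq - 2qr + 3p → -q^2r + 3qr^2 + 2p^2 - pq - qr + 3p
  leading term q^2r: subtract (3r)·g_4 from -q^2r + 3qr^2 + 2p^2 - pq - qr + 3p → -2qr^2 + 2p^2 - pq + 3p
  leading term qr^2: no divisor's leading term divides it; move -2qr^2 to the remainder.
  leading term p^2: subtract (-3)·f_1 from 2p^2 - pq + 3p → -pq - qr - 2p - q - 3
  leading term pq: subtract (-3q)·f_2 from -pq - qr - 2p - q - 3 → 3q^2 - qr - 2p - 3q - 3
  leading term q^2: subtract (-2)·g_4 from 3q^2 - qr - 2p - 3q - 3 → -2p + q - 3
  leading term p: subtract (1)·f_2 from -2p + q - 3 → 0
  remainder -qr^3 - 2qr^2 ≠ 0; add g_5 = -qr^3 - 2qr^2 to the basis.

S(f_2,f_3): lcm = pqr. S = 3q^2r + 2p^2 - 3qr - 1.
  leading term q^2r: subtract (-2r)·g_4 from 3q^2r + 2p^2 - 3qr - 1 → qr^2 + 2p^2 + qr - 1
  leading term qr^2: no divisor's leading term divides it; move qr^2 to the remainder.
  leading term p^2: subtract (-3)·f_1 from 2p^2 + qr - 1 → 2p - q + 3
  leading term p: subtract (-1)·f_2 from 2p - q + 3 → 0
  remainder qr^2 ≠ 0; add g_6 = qr^2 to the basis.

The other S-polynomials (S(f_1,g_4), S(f_2,g_4), S(f_3,g_4), S(f_1,g_5), S(f_2,g_5), S(f_3,g_5), S(g_4,g_5), S(f_1,g_6), S(f_2,g_6), S(f_3,g_6), S(g_4,g_6), S(g_5,g_6)) all reduce to 0 modulo the current basis, so we have a Gröbner basis.
Inter-reduce: drop elements whose leading term is divisible by another's, tail-reduce, and make monic.

G = {qr^2, q^2 + 2qr + q, p + 3q - 2}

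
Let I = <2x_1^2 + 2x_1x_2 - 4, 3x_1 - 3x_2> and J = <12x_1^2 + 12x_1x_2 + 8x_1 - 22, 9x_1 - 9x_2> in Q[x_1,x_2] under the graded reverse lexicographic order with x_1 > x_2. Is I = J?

Equality of ideals is decidable: compute both reduced Gröbner bases (unique for the ordering) and check whether they agree.
Buchberger on the first generating set:
f_1 = 2x_1^2 + 2x_1x_2 - 4, LT = x_1^2.
f_2 = 3x_1 - 3x_2, LT = x_1.

S(f_1,f_2): lcm = x_1^2. S = 2x_1x_2 - 2.
  leading term x_1x_2: subtract (2/3x_2)·f_2 from 2x_1x_2 - 2 → 2x_2^2 - 2
  leading term x_2^2: no divisor's leading term divides it; move 2x_2^2 to the remainder.
  leading term 1: no divisor's leading term divides it; move -2 to the remainder.
  remainder 2x_2^2 - 2 ≠ 0; add g_3 = 2x_2^2 - 2 to the basis.

S(f_1,g_3): leading monomials are coprime, so the S-polynomial reduces to 0 (Buchberger's first criterion).
S(f_2,g_3): leading monomials are coprime, so the S-polynomial reduces to 0 (Buchberger's first criterion).
Every S-polynomial of the final basis reduces to 0, so we have a Gröbner basis.
Inter-reduce: drop elements whose leading term is divisible by another's, tail-reduce, and make monic.
Reduced Gröbner basis: {x_2^2 - 1, x_1 - x_2}.

Buchberger on the second generating set:
h_1 = 12x_1^2 + 12x_1x_2 + 8x_1 - 22, LT = x_1^2.
h_2 = 9x_1 - 9x_2, LT = x_1.

S(h_1,h_2): lcm = x_1^2. S = 2x_1x_2 + 2/3x_1 - 11/6.
  leading term x_1x_2: subtract (2/9x_2)·h_2 from 2x_1x_2 + 2/3x_1 - 11/6 → 2x_2^2 + 2/3x_1 - 11/6
  leading term x_2^2: no divisor's leading term divides it; move 2x_2^2 to the remainder.
  leading term x_1: subtract (2/27)·h_2 from 2/3x_1 - 11/6 → 2/3x_2 - 11/6
  leading term x_2: no divisor's leading term divides it; move 2/3x_2 to the remainder.
  leading term 1: no divisor's leading term divides it; move -11/6 to the remainder.
  remainder 2x_2^2 + 2/3x_2 - 11/6 ≠ 0; add k_3 = 2x_2^2 + 2/3x_2 - 11/6 to the basis.

S(h_1,k_3): leading monomials are coprime, so the S-polynomial reduces to 0 (Buchberger's first criterion).
S(h_2,k_3): leading monomials are coprime, so the S-polynomial reduces to 0 (Buchberger's first criterion).
Every S-polynomial of the final basis reduces to 0, so we have a Gröbner basis.
Inter-reduce: drop elements whose leading term is divisible by another's, tail-reduce, and make monic.
Reduced Gröbner basis: {x_2^2 + 1/3x_2 - 11/12, x_1 - x_2}.

These differ, so the ideals are not equal.
The same test decides containment: I ⊆ J iff every generator of I reduces to 0 modulo a Gröbner basis of J.

No, the ideals differ.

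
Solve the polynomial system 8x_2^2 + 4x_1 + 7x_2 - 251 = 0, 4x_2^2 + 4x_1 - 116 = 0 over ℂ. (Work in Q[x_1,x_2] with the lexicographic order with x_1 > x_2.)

{(-265/16, -27/4), (4, 5)}

Compute a lex Gröbner basis by Buchberger's algorithm.
f_1 = 4x_1 + 8x_2^2 + 7x_2 - 251, LT = x_1.
f_2 = 4x_1 + 4x_2^2 - 116, LT = x_1.

S(f_1,f_2): lcm = x_1. S = x_2^2 + 7/4x_2 - 135/4.
  leading term x_2^2: no divisor's leading term divides it; move x_2^2 to the remainder.
  leading term x_2: no divisor's leading term divides it; move 7/4x_2 to the remainder.
  leading term 1: no divisor's leading term divides it; move -135/4 to the remainder.
  remainder x_2^2 + 7/4x_2 - 135/4 ≠ 0; add h_3 = x_2^2 + 7/4x_2 - 135/4 to the basis.

The other S-polynomials (S(f_1,h_3), S(f_2,h_3)) all reduce to 0 modulo the current basis, so we have a Gröbner basis.
Inter-reduce: drop elements whose leading term is divisible by another's, tail-reduce, and make monic.
Reduced Gröbner basis: {x_1 - 7/4x_2 + 19/4, x_2^2 + 7/4x_2 - 135/4}.

From the last basis element, x_2^2 + 7/4x_2 - 135/4 = 0, so x_2 takes values in {-27/4, 5}. Each choice, substituted upward through the basis, yields the corresponding point(s) of the solution set.
  x_2 = -27/4: the earlier basis element becomes x_1 + 265/16 = 0, giving x_1 = -265/16 — point (-265/16, -27/4).
  x_2 = 5: the earlier basis element becomes x_1 - 4 = 0, giving x_1 = 4 — point (4, 5).
Substituting each solution back into the original system confirms all equations vanish.
Zero-dimensionality of the ideal guarantees finitely many solutions over ℂ.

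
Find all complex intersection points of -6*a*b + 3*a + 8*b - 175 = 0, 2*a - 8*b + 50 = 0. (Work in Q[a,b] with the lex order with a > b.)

Compute a lex Gröbner basis by Buchberger's algorithm.
f_1 = -6*a*b + 3*a + 8*b - 175, LT = a*b.
f_2 = 2*a - 8*b + 50, LT = a.

S(f_1,f_2): lcm = a*b. S = -1/2*a + 4*b**2 - 79/3*b + 175/6.
  reduce S modulo (f_1, f_2):
  remainder 4*b**2 - 85/3*b + 125/3 ≠ 0; add h_3 = 4*b**2 - 85/3*b + 125/3 to the basis.

The other S-polynomials (S(f_1,h_3), S(f_2,h_3)) all reduce to 0 modulo the current basis, so we have a Gröbner basis.
Inter-reduce: drop elements whose leading term is divisible by another's, tail-reduce, and make monic.
Reduced Gröbner basis: {a - 4*b + 25, b**2 - 85/12*b + 125/12}.

Since the basis is lex-ordered, b**2 - 85/12*b + 125/12 is univariate in b. Its roots are {25/12, 5}. Back-substituting each root into the other basis elements fixes the other coordinates.
  b = 25/12: the earlier basis element becomes a + 50/3 = 0, giving a = -50/3 — point (-50/3, 25/12).
  b = 5: the earlier basis element becomes a + 5 = 0, giving a = -5 — point (-5, 5).
A lex Gröbner basis triangularizes the system, enabling back-substitution.

{(-50/3, 25/12), (-5, 5)}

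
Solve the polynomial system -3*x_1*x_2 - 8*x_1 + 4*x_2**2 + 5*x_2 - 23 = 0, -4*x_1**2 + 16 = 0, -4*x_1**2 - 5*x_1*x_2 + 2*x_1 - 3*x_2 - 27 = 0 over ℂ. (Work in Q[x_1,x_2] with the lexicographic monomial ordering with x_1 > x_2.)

{(2, -3)}

Compute a lex Gröbner basis by Buchberger's algorithm.
f_1 = -3*x_1*x_2 - 8*x_1 + 4*x_2**2 + 5*x_2 - 23, LT = x_1*x_2.
f_2 = -4*x_1**2 + 16, LT = x_1**2.
f_3 = -4*x_1**2 - 5*x_1*x_2 + 2*x_1 - 3*x_2 - 27, LT = x_1**2.

S(f_1,f_2): lcm = x_1**2*x_2. S = 8/3*x_1**2 - 4/3*x_1*x_2**2 - 5/3*x_1*x_2 + 23/3*x_1 + 4*x_2.
  reduce S modulo (f_1, f_2, f_3):
  remainder 71/27*x_1 - 16/9*x_2**3 + 8/27*x_2**2 + 469/27*x_2 - 103/27 ≠ 0; add h_4 = 71/27*x_1 - 16/9*x_2**3 + 8/27*x_2**2 + 469/27*x_2 - 103/27 to the basis.

S(f_1,f_3): lcm = x_1**2*x_2. S = 8/3*x_1**2 - 31/12*x_1*x_2**2 - 7/6*x_1*x_2 + 23/3*x_1 - 3/4*x_2**2 - 27/4*x_2.
  reduce S modulo (f_1, f_2, f_3, h_4):
  remainder -609/71*x_2**3 + 487/142*x_2**2 + 5165/71*x_2 - 6279/142 ≠ 0; add h_5 = -609/71*x_2**3 + 487/142*x_2**2 + 5165/71*x_2 - 6279/142 to the basis.

S(f_2,f_3): lcm = x_1**2. S = -5/4*x_1*x_2 + 1/2*x_1 - 3/4*x_2 - 43/4.
  reduce S modulo (f_1, f_2, f_3, h_4, h_5):
  remainder -647/609*x_2**2 - 3761/609*x_2 - 260/29 ≠ 0; add h_6 = -647/609*x_2**2 - 3761/609*x_2 - 260/29 to the basis.

S(f_1,h_4): lcm = x_1*x_2. S = 8/3*x_1 + 48/71*x_2**4 - 8/71*x_2**3 - 1691/213*x_2**2 - 46/213*x_2 + 23/3.
  reduce S modulo (f_1, f_2, f_3, h_4, h_5, h_6):
  remainder 698711/131341*x_2 + 2096133/131341 ≠ 0; add h_7 = 698711/131341*x_2 + 2096133/131341 to the basis.

The other S-polynomials (S(f_2,h_4), S(f_3,h_4), S(f_1,h_5), S(f_2,h_5), S(f_3,h_5), S(h_4,h_5), S(f_1,h_6), S(f_2,h_6), S(f_3,h_6), S(h_4,h_6), S(h_5,h_6), S(f_1,h_7), S(f_2,h_7), S(f_3,h_7), S(h_4,h_7), S(h_5,h_7), S(h_6,h_7)) all reduce to 0 modulo the current basis, so we have a Gröbner basis.
Inter-reduce: drop elements whose leading term is divisible by another's, tail-reduce, and make monic.
Reduced Gröbner basis: {x_1 - 2, x_2 + 3}.

Elimination: the polynomial x_2 + 3 lies in the elimination ideal for x_2, so x_2 ∈ {-3}. For each such x_2, the remaining basis elements (now univariate) give the rest of the solution.
  x_2 = -3: the earlier basis element becomes x_1 - 2 = 0, giving x_1 = 2 — point (2, -3).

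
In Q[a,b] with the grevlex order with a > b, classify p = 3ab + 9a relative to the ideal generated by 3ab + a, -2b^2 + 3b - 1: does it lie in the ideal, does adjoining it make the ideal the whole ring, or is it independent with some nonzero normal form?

First compute the reduced Gröbner basis of I by Buchberger's algorithm.
f_1 = 3ab + a, LT = ab.
f_2 = -2b^2 + 3b - 1, LT = b^2.

S(f_1,f_2): lcm = ab^2. S = 11/6ab - 1/2a.
  leading term ab: subtract (11/18)·f_1 from 11/6ab - 1/2a → -10/9a
  leading term a: no divisor's leading term divides it; move -10/9a to the remainder.
  remainder -10/9a ≠ 0; add h_3 = -10/9a to the basis.

The other S-polynomials (S(f_1,h_3), S(f_2,h_3)) all reduce to 0 modulo the current basis, so we have a Gröbner basis.
Inter-reduce: drop elements whose leading term is divisible by another's, tail-reduce, and make monic.
Reduced Gröbner basis: {b^2 - 3/2b + 1/2, a}.
Label its elements g_1 = b^2 - 3/2b + 1/2, g_2 = a.

Reduce p = 3ab + 9a modulo G:
  leading term ab: subtract (3b)·g_2 from 3ab + 9a → 9a
  leading term a: subtract (9)·g_2 from 9a → 0
  normal form = 0.
Since the normal form is 0, p ∈ I.

3ab + 9a lies in I (it reduces to 0).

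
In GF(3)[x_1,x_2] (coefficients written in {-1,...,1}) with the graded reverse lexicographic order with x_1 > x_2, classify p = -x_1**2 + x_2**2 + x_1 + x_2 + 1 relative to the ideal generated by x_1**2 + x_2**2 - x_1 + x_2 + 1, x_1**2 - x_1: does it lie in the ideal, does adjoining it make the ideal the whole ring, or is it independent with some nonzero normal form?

-x_1**2 + x_2**2 + x_1 + x_2 + 1 lies in I (it reduces to 0).

First compute the reduced Gröbner basis of I by Buchberger's algorithm.
f_1 = x_1**2 + x_2**2 - x_1 + x_2 + 1, LT = x_1**2.
f_2 = x_1**2 - x_1, LT = x_1**2.

S(f_1,f_2): lcm = x_1**2. S = x_2**2 + x_2 + 1.
  leading term x_2**2: no divisor's leading term divides it; move x_2**2 to the remainder.
  leading term x_2: no divisor's leading term divides it; move x_2 to the remainder.
  leading term 1: no divisor's leading term divides it; move 1 to the remainder.
  remainder x_2**2 + x_2 + 1 ≠ 0; add h_3 = x_2**2 + x_2 + 1 to the basis.

The other S-polynomials (S(f_1,h_3), S(f_2,h_3)) all reduce to 0 modulo the current basis, so we have a Gröbner basis.
Inter-reduce: drop elements whose leading term is divisible by another's, tail-reduce, and make monic.
Reduced Gröbner basis: {x_1**2 - x_1, x_2**2 + x_2 + 1}.
Label its elements g_1 = x_1**2 - x_1, g_2 = x_2**2 + x_2 + 1.

Reduce p = -x_1**2 + x_2**2 + x_1 + x_2 + 1 modulo G:
  leading term x_1**2: subtract (-1)·g_1 from -x_1**2 + x_2**2 + x_1 + x_2 + 1 → x_2**2 + x_2 + 1
  leading term x_2**2: subtract (1)·g_2 from x_2**2 + x_2 + 1 → 0
  normal form = 0.
Since the normal form is 0, p ∈ I.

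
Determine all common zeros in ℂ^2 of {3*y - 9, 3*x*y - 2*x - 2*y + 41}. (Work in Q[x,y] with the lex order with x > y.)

Compute a lex Gröbner basis by Buchberger's algorithm.
f_1 = 3*y - 9, LT = y.
f_2 = 3*x*y - 2*x - 2*y + 41, LT = x*y.

S(f_1,f_2): lcm = x*y. S = -7/3*x + 2/3*y - 41/3.
  leading term x: no divisor's leading term divides it; move -7/3*x to the remainder.
  leading term y: subtract (2/9)·f_1 from 2/3*y - 41/3 → -35/3
  leading term 1: no divisor's leading term divides it; move -35/3 to the remainder.
  remainder -7/3*x - 35/3 ≠ 0; add h_3 = -7/3*x - 35/3 to the basis.

S(f_1,h_3): leading monomials are coprime, so the S-polynomial reduces to 0 (Buchberger's first criterion).
S(f_2,h_3): lcm = x*y. S = -2/3*x - 17/3*y + 41/3.
  leading term x: subtract (2/7)·h_3 from -2/3*x - 17/3*y + 41/3 → -17/3*y + 17
  leading term y: subtract (-17/9)·f_1 from -17/3*y + 17 → 0
  remainder 0.

Every S-polynomial of the final basis reduces to 0, so we have a Gröbner basis.
Inter-reduce: drop elements whose leading term is divisible by another's, tail-reduce, and make monic.
Reduced Gröbner basis: {x + 5, y - 3}.

Since the basis is lex-ordered, y - 3 is univariate in y. Its roots are {3}. Back-substituting each root into the other basis elements fixes the other coordinates.
  y = 3: the earlier basis element becomes x + 5 = 0, giving x = -5 — point (-5, 3).
Substituting each solution back into the original system confirms all equations vanish.

{(-5, 3)}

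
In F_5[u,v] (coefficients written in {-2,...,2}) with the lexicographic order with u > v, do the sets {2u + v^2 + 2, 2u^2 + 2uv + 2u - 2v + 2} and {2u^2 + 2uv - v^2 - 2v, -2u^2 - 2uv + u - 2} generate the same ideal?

Since reduced Gröbner bases are canonical representatives of ideals under a given ordering, it suffices to compute and compare them.
Buchberger on the first generating set:
f_1 = 2u + v^2 + 2, LT = u.
f_2 = 2u^2 + 2uv + 2u - 2v + 2, LT = u^2.

S(f_1,f_2): lcm = u^2. S = -2uv^2 - uv + v - 1.
  leading term uv^2: subtract (-v^2)·f_1 from -2uv^2 - uv + v - 1 → -uv + v^4 + 2v^2 + v - 1
  leading term uv: subtract (2v)·f_1 from -uv + v^4 + 2v^2 + v - 1 → v^4 - 2v^3 + 2v^2 + 2v - 1
  leading term v^4: no divisor's leading term divides it; move v^4 to the remainder.
  leading term v^3: no divisor's leading term divides it; move -2v^3 to the remainder.
  leading term v^2: no divisor's leading term divides it; move 2v^2 to the remainder.
  leading term v: no divisor's leading term divides it; move 2v to the remainder.
  leading term 1: no divisor's leading term divides it; move -1 to the remainder.
  remainder v^4 - 2v^3 + 2v^2 + 2v - 1 ≠ 0; add g_3 = v^4 - 2v^3 + 2v^2 + 2v - 1 to the basis.

S(f_1,g_3): leading monomials are coprime, so the S-polynomial reduces to 0 (Buchberger's first criterion).
S(f_2,g_3): leading monomials are coprime, so the S-polynomial reduces to 0 (Buchberger's first criterion).
Every S-polynomial of the final basis reduces to 0, so we have a Gröbner basis.
Inter-reduce: drop elements whose leading term is divisible by another's, tail-reduce, and make monic.
Reduced Gröbner basis: {u - 2v^2 + 1, v^4 - 2v^3 + 2v^2 + 2v - 1}.

Buchberger on the second generating set:
h_1 = 2u^2 + 2uv - v^2 - 2v, LT = u^2.
h_2 = -2u^2 - 2uv + u - 2, LT = u^2.

S(h_1,h_2): lcm = u^2. S = -2u + 2v^2 - v - 1.
  leading term u: no divisor's leading term divides it; move -2u to the remainder.
  leading term v^2: no divisor's leading term divides it; move 2v^2 to the remainder.
  leading term v: no divisor's leading term divides it; move -v to the remainder.
  leading term 1: no divisor's leading term divides it; move -1 to the remainder.
  remainder -2u + 2v^2 - v - 1 ≠ 0; add k_3 = -2u + 2v^2 - v - 1 to the basis.

S(h_1,k_3): lcm = u^2. S = uv^2 - 2uv + 2u + 2v^2 - v.
  leading term uv^2: subtract (2v^2)·k_3 from uv^2 - 2uv + 2u + 2v^2 - v → -2uv + 2u + v^4 + 2v^3 - v^2 - v
  leading term uv: subtract (v)·k_3 from -2uv + 2u + v^4 + 2v^3 - v^2 - v → 2u + v^4
  leading term u: subtract (-1)·k_3 from 2u + v^4 → v^4 + 2v^2 - v - 1
  leading term v^4: no divisor's leading term divides it; move v^4 to the remainder.
  leading term v^2: no divisor's leading term divides it; move 2v^2 to the remainder.
  leading term v: no divisor's leading term divides it; move -v to the remainder.
  leading term 1: no divisor's leading term divides it; move -1 to the remainder.
  remainder v^4 + 2v^2 - v - 1 ≠ 0; add k_4 = v^4 + 2v^2 - v - 1 to the basis.

S(h_2,k_3): lcm = u^2. S = uv^2 - 2uv - u + 1.
  leading term uv^2: subtract (2v^2)·k_3 from uv^2 - 2uv - u + 1 → -2uv - u + v^4 + 2v^3 + 2v^2 + 1
  leading term uv: subtract (v)·k_3 from -2uv - u + v^4 + 2v^3 + 2v^2 + 1 → -u + v^4 - 2v^2 + v + 1
  leading term u: subtract (-2)·k_3 from -u + v^4 - 2v^2 + v + 1 → v^4 + 2v^2 - v - 1
  leading term v^4: subtract (1)·k_4 from v^4 + 2v^2 - v - 1 → 0
  remainder 0.

S(h_1,k_4): leading monomials are coprime, so the S-polynomial reduces to 0 (Buchberger's first criterion).
S(h_2,k_4): leading monomials are coprime, so the S-polynomial reduces to 0 (Buchberger's first criterion).
S(k_3,k_4): leading monomials are coprime, so the S-polynomial reduces to 0 (Buchberger's first criterion).
Every S-polynomial of the final basis reduces to 0, so we have a Gröbner basis.
Inter-reduce: drop elements whose leading term is divisible by another's, tail-reduce, and make monic.
Reduced Gröbner basis: {u - v^2 - 2v - 2, v^4 + 2v^2 - v - 1}.

These differ, so the ideals are not equal.

No, the ideals differ.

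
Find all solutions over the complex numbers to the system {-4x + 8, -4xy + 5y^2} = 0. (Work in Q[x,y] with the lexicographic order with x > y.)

Compute a lex Gröbner basis by Buchberger's algorithm.
f_1 = -4x + 8, LT = x.
f_2 = -4xy + 5y^2, LT = xy.

S(f_1,f_2): lcm = xy. S = 5/4y^2 - 2y.
  leading term y^2: no divisor's leading term divides it; move 5/4y^2 to the remainder.
  leading term y: no divisor's leading term divides it; move -2y to the remainder.
  remainder 5/4y^2 - 2y ≠ 0; add h_3 = 5/4y^2 - 2y to the basis.

The other S-polynomials (S(f_1,h_3), S(f_2,h_3)) all reduce to 0 modulo the current basis, so we have a Gröbner basis.
Inter-reduce: drop elements whose leading term is divisible by another's, tail-reduce, and make monic.
Reduced Gröbner basis: {x - 2, y^2 - 8/5y}.

A lex Gröbner basis eliminates variables successively. Here y^2 - 8/5y depends only on y, with roots {0, 8/5}; lifting each root through the earlier basis elements recovers the full solutions.
  y = 0: the earlier basis element becomes x - 2 = 0, giving x = 2 — point (2, 0).
  y = 8/5: the earlier basis element becomes x - 2 = 0, giving x = 2 — point (2, 8/5).

{(2, 0), (2, 8/5)}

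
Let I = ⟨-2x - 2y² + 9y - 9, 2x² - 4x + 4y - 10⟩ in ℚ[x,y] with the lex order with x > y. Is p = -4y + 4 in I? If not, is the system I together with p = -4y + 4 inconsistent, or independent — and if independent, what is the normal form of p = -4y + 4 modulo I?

-4y + 4 is independent of I; its normal form modulo I is -4y + 4.

First compute the reduced Gröbner basis of I by Buchberger's algorithm.
f_1 = -2x - 2y² + 9y - 9, LT = x.
f_2 = 2x² - 4x + 4y - 10, LT = x².

S(f_1,f_2): lcm = x². S = xy² - 9/2xy + 13/2x - 2y + 5.
  leading term xy²: subtract (-½y²)·f_1 from xy² - 9/2xy + 13/2x - 2y + 5 → -9/2xy + 13/2x - y⁴ + 9/2y³ - 9/2y² - 2y + 5
  leading term xy: subtract (9/4y)·f_1 from -9/2xy + 13/2x - y⁴ + 9/2y³ - 9/2y² - 2y + 5 → 13/2x - y⁴ + 9y³ - 99/4y² + 73/4y + 5
  leading term x: subtract (-13/4)·f_1 from 13/2x - y⁴ + 9y³ - 99/4y² + 73/4y + 5 → -y⁴ + 9y³ - 125/4y² + 95/2y - 97/4
  leading term y⁴: no divisor's leading term divides it; move -y⁴ to the remainder.
  leading term y³: no divisor's leading term divides it; move 9y³ to the remainder.
  leading term y²: no divisor's leading term divides it; move -125/4y² to the remainder.
  leading term y: no divisor's leading term divides it; move 95/2y to the remainder.
  leading term 1: no divisor's leading term divides it; move -97/4 to the remainder.
  remainder -y⁴ + 9y³ - 125/4y² + 95/2y - 97/4 ≠ 0; add h_3 = -y⁴ + 9y³ - 125/4y² + 95/2y - 97/4 to the basis.

The other S-polynomials (S(f_1,h_3), S(f_2,h_3)) all reduce to 0 modulo the current basis, so we have a Gröbner basis.
Inter-reduce: drop elements whose leading term is divisible by another's, tail-reduce, and make monic.
Reduced Gröbner basis: {x + y² - 9/2y + 9/2, y⁴ - 9y³ + 125/4y² - 95/2y + 97/4}.
Label its elements g_1 = x + y² - 9/2y + 9/2, g_2 = y⁴ - 9y³ + 125/4y² - 95/2y + 97/4.

Reduce p = -4y + 4 modulo G:
  leading term y: no divisor's leading term divides it; move -4y to the remainder.
  leading term 1: no divisor's leading term divides it; move 4 to the remainder.
  normal form = -4y + 4.
The normal form is nonzero, so p ∉ I. Since p minus its normal form lies in I, I + (p) = I + (r) where r = -4y + 4; decide whether this ideal is the whole ring.
Run Buchberger on G together with r (pairs among the g_i already reduce to 0 since G is a Gröbner basis):
g_1 = x + y² - 9/2y + 9/2, LT = x.
g_2 = y⁴ - 9y³ + 125/4y² - 95/2y + 97/4, LT = y⁴.
r = -4y + 4, LT = y.

The S-polynomials (S(g_1,g_2), S(g_1,r), S(g_2,r)) all reduce to 0 modulo the current basis, so we have a Gröbner basis.
Inter-reduce: drop elements whose leading term is divisible by another's, tail-reduce, and make monic.
Reduced Gröbner basis: {x + 1, y - 1}.
The reduced Gröbner basis of I + (p) is {x + 1, y - 1} ≠ {1}, a proper ideal, so the enlarged system stays consistent: p is independent of I, with normal form -4y + 4.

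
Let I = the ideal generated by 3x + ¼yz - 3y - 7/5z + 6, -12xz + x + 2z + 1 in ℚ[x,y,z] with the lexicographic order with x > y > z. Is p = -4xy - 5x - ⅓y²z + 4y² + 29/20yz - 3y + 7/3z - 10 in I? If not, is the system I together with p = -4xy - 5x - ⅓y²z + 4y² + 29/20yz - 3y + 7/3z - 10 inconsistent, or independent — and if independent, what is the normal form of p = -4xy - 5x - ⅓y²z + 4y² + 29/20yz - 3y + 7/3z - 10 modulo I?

-4xy - 5x - ⅓y²z + 4y² + 29/20yz - 3y + 7/3z - 10 lies in I (it reduces to 0).

First compute the reduced Gröbner basis of I by Buchberger's algorithm.
f_1 = 3x + ¼yz - 3y - 7/5z + 6, LT = x.
f_2 = -12xz + x + 2z + 1, LT = xz.

S(f_1,f_2): lcm = xz. S = 1/12x + 1/12yz² - yz - 7/15z² + 13/6z + 1/12.
  reduce S modulo (f_1, f_2):
  remainder 1/12yz² - 145/144yz + 1/12y - 7/15z² + 397/180z - 1/12 ≠ 0; add h_3 = 1/12yz² - 145/144yz + 1/12y - 7/15z² + 397/180z - 1/12 to the basis.

The other S-polynomials (S(f_1,h_3), S(f_2,h_3)) all reduce to 0 modulo the current basis, so we have a Gröbner basis.
Inter-reduce: drop elements whose leading term is divisible by another's, tail-reduce, and make monic.
Reduced Gröbner basis: {x + 1/12yz - y - 7/15z + 2, yz² - 145/12yz + y - 28/5z² + 397/15z - 1}.
Label its elements g_1 = x + 1/12yz - y - 7/15z + 2, g_2 = yz² - 145/12yz + y - 28/5z² + 397/15z - 1.

Reduce p = -4xy - 5x - ⅓y²z + 4y² + 29/20yz - 3y + 7/3z - 10 modulo G:
  leading term xy: subtract (-4y)·g_1 from -4xy - 5x - ⅓y²z + 4y² + 29/20yz - 3y + 7/3z - 10 → -5x - 5/12yz + 5y + 7/3z - 10
  leading term x: subtract (-5)·g_1 from -5x - 5/12yz + 5y + 7/3z - 10 → 0
  normal form = 0.
Since the normal form is 0, p ∈ I.

The remainder on division by a Gröbner basis is unique — it is the normal form.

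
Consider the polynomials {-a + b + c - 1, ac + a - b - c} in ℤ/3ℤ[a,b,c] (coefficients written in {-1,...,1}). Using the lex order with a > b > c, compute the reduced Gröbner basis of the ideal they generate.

G = {a - b - c + 1, bc + c² - c - 1}

f_1 = -a + b + c - 1, LT = a.
f_2 = ac + a - b - c, LT = ac.

S(f_1,f_2): lcm = ac. S = -a - bc + b - c² - c.
  leading term a: subtract (1)·f_1 from -a - bc + b - c² - c → -bc - c² + c + 1
  leading term bc: no divisor's leading term divides it; move -bc to the remainder.
  leading term c²: no divisor's leading term divides it; move -c² to the remainder.
  leading term c: no divisor's leading term divides it; move c to the remainder.
  leading term 1: no divisor's leading term divides it; move 1 to the remainder.
  remainder -bc - c² + c + 1 ≠ 0; add g_3 = -bc - c² + c + 1 to the basis.

S(f_1,g_3): leading monomials are coprime, so the S-polynomial reduces to 0 (Buchberger's first criterion).
S(f_2,g_3): lcm = abc. S = ab - ac² + ac + a - b² - bc.
  leading term ab: subtract (-b)·f_1 from ab - ac² + ac + a - b² - bc → -ac² + ac + a - b
  leading term ac²: subtract (c²)·f_1 from -ac² + ac + a - b → ac + a - bc² - b - c³ + c²
  leading term ac: subtract (-c)·f_1 from ac + a - bc² - b - c³ + c² → a - bc² + bc - b - c³ - c² - c
  leading term a: subtract (-1)·f_1 from a - bc² + bc - b - c³ - c² - c → -bc² + bc - c³ - c² - 1
  leading term bc²: subtract (c)·g_3 from -bc² + bc - c³ - c² - 1 → bc + c² - c - 1
  leading term bc: subtract (-1)·g_3 from bc + c² - c - 1 → 0
  remainder 0.

Every S-polynomial of the final basis reduces to 0, so we have a Gröbner basis.
Inter-reduce: drop elements whose leading term is divisible by another's, tail-reduce, and make monic.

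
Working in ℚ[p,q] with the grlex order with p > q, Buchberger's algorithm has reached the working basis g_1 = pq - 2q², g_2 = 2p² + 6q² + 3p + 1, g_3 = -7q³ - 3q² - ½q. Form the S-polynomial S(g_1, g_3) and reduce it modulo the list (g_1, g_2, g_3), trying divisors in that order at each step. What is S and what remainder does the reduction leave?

lcm(LM(g_1), LM(g_3)) = pq³.
S = (lcm/LT(g_1))·g_1 − (lcm/LT(g_3))·g_3 = -2q⁴ - 3/7pq² - 1/14pq.
Reduce S modulo (g_1, g_2, g_3) in that order:
  leading term q⁴: subtract (2/7q)·g_3 from -2q⁴ - 3/7pq² - 1/14pq → -3/7pq² + 6/7q³ - 1/14pq + 1/7q²
  leading term pq²: subtract (-3/7q)·g_1 from -3/7pq² + 6/7q³ - 1/14pq + 1/7q² → -1/14pq + 1/7q²
  leading term pq: subtract (-1/14)·g_1 from -1/14pq + 1/7q² → 0
The remainder is 0, so this S-polynomial contributes no new basis element.

S(g_1, g_3) = -2q⁴ - 3/7pq² - 1/14pq; remainder on division = 0.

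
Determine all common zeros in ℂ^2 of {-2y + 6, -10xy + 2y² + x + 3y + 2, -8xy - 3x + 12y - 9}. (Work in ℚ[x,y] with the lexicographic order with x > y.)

{(1, 3)}

Compute a lex Gröbner basis by Buchberger's algorithm.
f_1 = -2y + 6, LT = y.
f_2 = -10xy + x + 2y² + 3y + 2, LT = xy.
f_3 = -8xy - 3x + 12y - 9, LT = xy.

S(f_1,f_2): lcm = xy. S = -29/10x + ⅕y² + 3/10y + ⅕.
  reduce S modulo (f_1, f_2, f_3):
  remainder -29/10x + 29/10 ≠ 0; add h_4 = -29/10x + 29/10 to the basis.

The other S-polynomials (S(f_1,f_3), S(f_2,f_3), S(f_1,h_4), S(f_2,h_4), S(f_3,h_4)) all reduce to 0 modulo the current basis, so we have a Gröbner basis.
Inter-reduce: drop elements whose leading term is divisible by another's, tail-reduce, and make monic.
Reduced Gröbner basis: {x - 1, y - 3}.

A lex Gröbner basis eliminates variables successively. Here y - 3 depends only on y, with roots {3}; lifting each root through the earlier basis elements recovers the full solutions.
  y = 3: the earlier basis element becomes x - 1 = 0, giving x = 1 — point (1, 3).
A lex Gröbner basis triangularizes the system, enabling back-substitution.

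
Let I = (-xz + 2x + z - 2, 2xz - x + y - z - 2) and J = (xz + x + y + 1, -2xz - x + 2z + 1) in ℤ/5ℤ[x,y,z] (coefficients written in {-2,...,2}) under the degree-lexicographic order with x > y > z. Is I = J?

Equality of ideals is decidable: compute both reduced Gröbner bases (unique for the ordering) and check whether they agree.
Buchberger on the first generating set:
f_1 = -xz + 2x + z - 2, LT = xz.
f_2 = 2xz - x + y - z - 2, LT = xz.

S(f_1,f_2): lcm = xz. S = x + 2y + 2z - 2.
  reduce S modulo (f_1, f_2):
  remainder x + 2y + 2z - 2 ≠ 0; add g_3 = x + 2y + 2z - 2 to the basis.

S(f_1,g_3): lcm = xz. S = -2yz - 2z² - 2x + z + 2.
  reduce S modulo (f_1, f_2, g_3):
  remainder -2yz - 2z² - y - 2 ≠ 0; add g_4 = -2yz - 2z² - y - 2 to the basis.

The other S-polynomials (S(f_2,g_3), S(f_1,g_4), S(f_2,g_4), S(g_3,g_4)) all reduce to 0 modulo the current basis, so we have a Gröbner basis.
Inter-reduce: drop elements whose leading term is divisible by another's, tail-reduce, and make monic.
Reduced Gröbner basis: {yz + z² - 2y + 1, x + 2y + 2z - 2}.

Buchberger on the second generating set:
h_1 = xz + x + y + 1, LT = xz.
h_2 = -2xz - x + 2z + 1, LT = xz.

S(h_1,h_2): lcm = xz. S = -2x + y + z - 1.
  reduce S modulo (h_1, h_2):
  remainder -2x + y + z - 1 ≠ 0; add k_3 = -2x + y + z - 1 to the basis.

S(h_1,k_3): lcm = xz. S = -2yz - 2z² + x + y + 2z + 1.
  reduce S modulo (h_1, h_2, k_3):
  remainder -2yz - 2z² - y - 2 ≠ 0; add k_4 = -2yz - 2z² - y - 2 to the basis.

The other S-polynomials (S(h_2,k_3), S(h_1,k_4), S(h_2,k_4), S(k_3,k_4)) all reduce to 0 modulo the current basis, so we have a Gröbner basis.
Inter-reduce: drop elements whose leading term is divisible by another's, tail-reduce, and make monic.
Reduced Gröbner basis: {yz + z² - 2y + 1, x + 2y + 2z - 2}.

These coincide, so the ideals are equal.

Yes, the ideals are equal.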